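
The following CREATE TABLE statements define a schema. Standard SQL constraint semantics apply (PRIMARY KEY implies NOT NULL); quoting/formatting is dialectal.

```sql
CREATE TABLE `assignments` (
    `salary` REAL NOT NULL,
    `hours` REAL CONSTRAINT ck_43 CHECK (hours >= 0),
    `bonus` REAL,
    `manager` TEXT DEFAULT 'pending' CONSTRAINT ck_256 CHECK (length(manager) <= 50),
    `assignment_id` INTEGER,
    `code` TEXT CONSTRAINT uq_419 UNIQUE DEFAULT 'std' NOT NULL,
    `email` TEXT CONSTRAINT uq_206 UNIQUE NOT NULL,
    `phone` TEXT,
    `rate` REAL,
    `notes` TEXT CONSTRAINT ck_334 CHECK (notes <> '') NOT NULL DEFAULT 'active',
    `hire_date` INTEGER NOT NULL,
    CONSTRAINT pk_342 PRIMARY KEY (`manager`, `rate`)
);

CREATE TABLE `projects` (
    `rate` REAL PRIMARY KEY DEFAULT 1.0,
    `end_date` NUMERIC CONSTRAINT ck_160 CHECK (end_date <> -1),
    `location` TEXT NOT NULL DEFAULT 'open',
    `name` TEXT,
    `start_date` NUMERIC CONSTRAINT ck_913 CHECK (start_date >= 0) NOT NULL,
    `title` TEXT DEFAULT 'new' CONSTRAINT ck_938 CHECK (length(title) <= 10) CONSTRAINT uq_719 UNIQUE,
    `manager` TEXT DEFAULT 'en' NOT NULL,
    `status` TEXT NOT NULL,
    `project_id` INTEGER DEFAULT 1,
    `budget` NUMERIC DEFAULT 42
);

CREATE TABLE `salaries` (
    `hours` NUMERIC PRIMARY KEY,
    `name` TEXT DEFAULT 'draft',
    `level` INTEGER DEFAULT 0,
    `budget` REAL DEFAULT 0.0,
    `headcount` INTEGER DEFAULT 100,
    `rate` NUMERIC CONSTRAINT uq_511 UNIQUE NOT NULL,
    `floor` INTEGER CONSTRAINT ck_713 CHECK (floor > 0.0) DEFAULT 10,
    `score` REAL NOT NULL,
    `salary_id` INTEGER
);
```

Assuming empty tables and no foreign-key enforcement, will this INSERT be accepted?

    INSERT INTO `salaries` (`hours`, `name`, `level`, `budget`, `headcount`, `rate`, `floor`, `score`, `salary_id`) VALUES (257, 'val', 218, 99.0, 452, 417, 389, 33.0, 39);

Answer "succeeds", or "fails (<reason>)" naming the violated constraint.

NOT NULL columns: hours is supplied; rate is supplied; score is supplied.
CHECK constraints: 389 satisfies (floor > 0.0).
No constraint is violated.

succeeds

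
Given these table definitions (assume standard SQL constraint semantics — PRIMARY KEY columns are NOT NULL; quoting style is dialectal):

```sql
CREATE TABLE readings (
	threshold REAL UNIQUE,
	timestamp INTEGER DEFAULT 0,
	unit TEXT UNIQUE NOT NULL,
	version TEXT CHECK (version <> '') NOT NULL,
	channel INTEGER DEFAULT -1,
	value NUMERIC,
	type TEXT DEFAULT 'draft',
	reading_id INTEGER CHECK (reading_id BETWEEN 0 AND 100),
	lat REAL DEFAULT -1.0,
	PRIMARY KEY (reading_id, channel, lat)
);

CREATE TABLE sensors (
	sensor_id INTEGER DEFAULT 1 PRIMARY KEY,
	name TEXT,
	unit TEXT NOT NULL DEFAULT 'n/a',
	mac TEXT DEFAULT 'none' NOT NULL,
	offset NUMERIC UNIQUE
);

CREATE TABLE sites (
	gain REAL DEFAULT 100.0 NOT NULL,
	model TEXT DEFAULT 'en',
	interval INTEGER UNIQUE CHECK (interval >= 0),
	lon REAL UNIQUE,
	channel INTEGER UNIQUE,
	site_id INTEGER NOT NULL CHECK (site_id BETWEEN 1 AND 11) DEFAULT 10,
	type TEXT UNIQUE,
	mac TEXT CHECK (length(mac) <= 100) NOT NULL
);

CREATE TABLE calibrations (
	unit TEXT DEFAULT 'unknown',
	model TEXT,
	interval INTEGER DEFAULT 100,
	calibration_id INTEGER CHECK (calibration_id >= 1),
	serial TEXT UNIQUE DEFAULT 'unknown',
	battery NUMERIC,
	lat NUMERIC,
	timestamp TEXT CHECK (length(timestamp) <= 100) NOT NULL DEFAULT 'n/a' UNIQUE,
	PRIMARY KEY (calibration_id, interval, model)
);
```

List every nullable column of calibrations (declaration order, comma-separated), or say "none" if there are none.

- unit: DEFAULT only fills an omitted column; an explicit NULL is still allowed → nullable.
- model: part of the PRIMARY KEY, which implies NOT NULL → not nullable.
- interval: part of the PRIMARY KEY, which implies NOT NULL → not nullable.
- calibration_id: part of the PRIMARY KEY, which implies NOT NULL → not nullable.
- serial: UNIQUE does not imply NOT NULL → nullable.
- battery: no NOT NULL constraint applies → nullable.
- lat: no NOT NULL constraint applies → nullable.
- timestamp: declared NOT NULL → not nullable.

unit, serial, battery, lat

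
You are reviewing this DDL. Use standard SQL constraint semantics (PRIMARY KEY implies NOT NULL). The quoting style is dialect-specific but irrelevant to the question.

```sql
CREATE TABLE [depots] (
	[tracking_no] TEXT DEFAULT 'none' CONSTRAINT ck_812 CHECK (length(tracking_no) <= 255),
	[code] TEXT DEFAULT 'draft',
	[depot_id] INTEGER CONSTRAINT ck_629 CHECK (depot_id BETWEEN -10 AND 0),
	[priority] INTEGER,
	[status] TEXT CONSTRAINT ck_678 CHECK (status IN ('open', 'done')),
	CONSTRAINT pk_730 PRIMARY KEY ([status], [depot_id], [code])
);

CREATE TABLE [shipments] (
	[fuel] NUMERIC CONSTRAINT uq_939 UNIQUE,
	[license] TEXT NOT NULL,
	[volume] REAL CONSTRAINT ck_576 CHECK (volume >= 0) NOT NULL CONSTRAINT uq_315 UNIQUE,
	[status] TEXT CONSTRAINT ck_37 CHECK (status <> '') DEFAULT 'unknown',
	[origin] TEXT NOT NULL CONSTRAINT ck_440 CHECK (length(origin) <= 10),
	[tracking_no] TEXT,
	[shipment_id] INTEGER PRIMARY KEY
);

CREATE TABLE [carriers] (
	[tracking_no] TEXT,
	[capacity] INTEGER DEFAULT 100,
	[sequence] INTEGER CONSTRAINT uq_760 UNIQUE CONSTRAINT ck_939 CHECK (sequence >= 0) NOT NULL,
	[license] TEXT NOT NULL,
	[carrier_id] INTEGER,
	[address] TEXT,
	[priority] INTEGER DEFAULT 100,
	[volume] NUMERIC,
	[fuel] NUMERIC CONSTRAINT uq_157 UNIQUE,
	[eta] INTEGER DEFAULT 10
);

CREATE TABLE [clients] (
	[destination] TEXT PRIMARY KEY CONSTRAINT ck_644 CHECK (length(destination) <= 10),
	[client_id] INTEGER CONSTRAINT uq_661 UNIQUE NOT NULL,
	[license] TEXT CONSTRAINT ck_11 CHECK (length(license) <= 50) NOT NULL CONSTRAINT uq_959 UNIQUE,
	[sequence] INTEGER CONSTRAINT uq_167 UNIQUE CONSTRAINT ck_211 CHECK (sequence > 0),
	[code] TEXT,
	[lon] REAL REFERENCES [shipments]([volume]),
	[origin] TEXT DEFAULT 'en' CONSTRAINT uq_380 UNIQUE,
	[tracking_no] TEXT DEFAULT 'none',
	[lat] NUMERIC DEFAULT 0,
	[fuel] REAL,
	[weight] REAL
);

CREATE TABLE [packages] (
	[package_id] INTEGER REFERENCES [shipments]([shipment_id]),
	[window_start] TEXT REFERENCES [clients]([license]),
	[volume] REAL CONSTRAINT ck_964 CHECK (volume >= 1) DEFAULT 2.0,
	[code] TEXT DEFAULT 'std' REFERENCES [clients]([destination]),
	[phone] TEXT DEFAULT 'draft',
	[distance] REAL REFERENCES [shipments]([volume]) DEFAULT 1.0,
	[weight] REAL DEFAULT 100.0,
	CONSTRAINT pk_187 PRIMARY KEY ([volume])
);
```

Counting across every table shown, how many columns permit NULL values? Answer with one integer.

depots: 2 nullable (tracking_no, priority — PK (status, depot_id, code) and explicit NOT NULL columns excluded).
shipments: 3 nullable (fuel, status, tracking_no — PK (shipment_id) and explicit NOT NULL columns excluded).
carriers: 8 nullable (tracking_no, capacity, carrier_id, address, priority, volume, fuel, eta — PK none and explicit NOT NULL columns excluded).
clients: 8 nullable (sequence, code, lon, origin, tracking_no, lat, fuel, weight — PK (destination) and explicit NOT NULL columns excluded).
packages: 6 nullable (package_id, window_start, code, phone, distance, weight — PK (volume) and explicit NOT NULL columns excluded).
Total: 2 + 3 + 8 + 8 + 6 = 27.

27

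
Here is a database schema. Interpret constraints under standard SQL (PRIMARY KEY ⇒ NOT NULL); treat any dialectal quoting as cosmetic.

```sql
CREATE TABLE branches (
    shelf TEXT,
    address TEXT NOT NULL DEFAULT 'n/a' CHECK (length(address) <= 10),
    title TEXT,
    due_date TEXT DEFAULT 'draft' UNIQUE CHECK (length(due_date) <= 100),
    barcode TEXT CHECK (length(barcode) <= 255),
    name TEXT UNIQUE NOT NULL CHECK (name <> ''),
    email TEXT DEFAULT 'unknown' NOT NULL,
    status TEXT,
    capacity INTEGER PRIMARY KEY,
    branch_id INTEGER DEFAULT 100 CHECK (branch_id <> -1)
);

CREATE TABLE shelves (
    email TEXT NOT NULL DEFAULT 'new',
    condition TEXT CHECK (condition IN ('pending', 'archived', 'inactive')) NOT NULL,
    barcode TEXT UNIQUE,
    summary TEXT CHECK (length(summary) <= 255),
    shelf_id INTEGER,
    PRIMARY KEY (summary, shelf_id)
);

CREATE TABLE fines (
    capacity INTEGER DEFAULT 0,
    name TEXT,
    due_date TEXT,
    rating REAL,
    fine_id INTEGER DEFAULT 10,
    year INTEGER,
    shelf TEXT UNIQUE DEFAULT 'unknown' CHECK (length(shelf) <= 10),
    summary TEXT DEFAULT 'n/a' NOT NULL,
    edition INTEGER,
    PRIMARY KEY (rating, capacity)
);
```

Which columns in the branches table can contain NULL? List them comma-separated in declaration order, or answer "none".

- shelf: no NOT NULL constraint applies → nullable.
- address: declared NOT NULL → not nullable.
- title: no NOT NULL constraint applies → nullable.
- due_date: CHECK does not forbid NULL (a CHECK constraint passes when its expression is NULL) → nullable.
- barcode: CHECK does not forbid NULL (a CHECK constraint passes when its expression is NULL) → nullable.
- name: declared NOT NULL → not nullable.
- email: declared NOT NULL → not nullable.
- status: no NOT NULL constraint applies → nullable.
- capacity: part of the PRIMARY KEY, which implies NOT NULL → not nullable.
- branch_id: CHECK does not forbid NULL (a CHECK constraint passes when its expression is NULL) → nullable.

shelf, title, due_date, barcode, status, branch_id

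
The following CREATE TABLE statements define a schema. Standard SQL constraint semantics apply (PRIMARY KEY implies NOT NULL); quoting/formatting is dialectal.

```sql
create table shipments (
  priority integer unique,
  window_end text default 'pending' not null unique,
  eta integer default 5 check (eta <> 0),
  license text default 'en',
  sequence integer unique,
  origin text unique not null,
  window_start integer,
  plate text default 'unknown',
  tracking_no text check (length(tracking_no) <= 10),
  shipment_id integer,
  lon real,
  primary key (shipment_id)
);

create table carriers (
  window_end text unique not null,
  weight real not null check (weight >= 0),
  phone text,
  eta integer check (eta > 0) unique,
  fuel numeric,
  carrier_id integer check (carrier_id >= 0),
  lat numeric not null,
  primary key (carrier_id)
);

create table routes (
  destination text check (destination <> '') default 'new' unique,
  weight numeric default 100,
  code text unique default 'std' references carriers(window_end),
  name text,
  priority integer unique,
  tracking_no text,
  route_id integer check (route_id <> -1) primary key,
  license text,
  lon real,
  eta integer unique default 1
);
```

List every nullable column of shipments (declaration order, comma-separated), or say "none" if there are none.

- priority: UNIQUE does not imply NOT NULL → nullable.
- window_end: declared NOT NULL → not nullable.
- eta: CHECK does not forbid NULL (a CHECK constraint passes when its expression is NULL) → nullable.
- license: DEFAULT only fills an omitted column; an explicit NULL is still allowed → nullable.
- sequence: UNIQUE does not imply NOT NULL → nullable.
- origin: declared NOT NULL → not nullable.
- window_start: no NOT NULL constraint applies → nullable.
- plate: DEFAULT only fills an omitted column; an explicit NULL is still allowed → nullable.
- tracking_no: CHECK does not forbid NULL (a CHECK constraint passes when its expression is NULL) → nullable.
- shipment_id: part of the PRIMARY KEY, which implies NOT NULL → not nullable.
- lon: no NOT NULL constraint applies → nullable.

priority, eta, license, sequence, window_start, plate, tracking_no, lon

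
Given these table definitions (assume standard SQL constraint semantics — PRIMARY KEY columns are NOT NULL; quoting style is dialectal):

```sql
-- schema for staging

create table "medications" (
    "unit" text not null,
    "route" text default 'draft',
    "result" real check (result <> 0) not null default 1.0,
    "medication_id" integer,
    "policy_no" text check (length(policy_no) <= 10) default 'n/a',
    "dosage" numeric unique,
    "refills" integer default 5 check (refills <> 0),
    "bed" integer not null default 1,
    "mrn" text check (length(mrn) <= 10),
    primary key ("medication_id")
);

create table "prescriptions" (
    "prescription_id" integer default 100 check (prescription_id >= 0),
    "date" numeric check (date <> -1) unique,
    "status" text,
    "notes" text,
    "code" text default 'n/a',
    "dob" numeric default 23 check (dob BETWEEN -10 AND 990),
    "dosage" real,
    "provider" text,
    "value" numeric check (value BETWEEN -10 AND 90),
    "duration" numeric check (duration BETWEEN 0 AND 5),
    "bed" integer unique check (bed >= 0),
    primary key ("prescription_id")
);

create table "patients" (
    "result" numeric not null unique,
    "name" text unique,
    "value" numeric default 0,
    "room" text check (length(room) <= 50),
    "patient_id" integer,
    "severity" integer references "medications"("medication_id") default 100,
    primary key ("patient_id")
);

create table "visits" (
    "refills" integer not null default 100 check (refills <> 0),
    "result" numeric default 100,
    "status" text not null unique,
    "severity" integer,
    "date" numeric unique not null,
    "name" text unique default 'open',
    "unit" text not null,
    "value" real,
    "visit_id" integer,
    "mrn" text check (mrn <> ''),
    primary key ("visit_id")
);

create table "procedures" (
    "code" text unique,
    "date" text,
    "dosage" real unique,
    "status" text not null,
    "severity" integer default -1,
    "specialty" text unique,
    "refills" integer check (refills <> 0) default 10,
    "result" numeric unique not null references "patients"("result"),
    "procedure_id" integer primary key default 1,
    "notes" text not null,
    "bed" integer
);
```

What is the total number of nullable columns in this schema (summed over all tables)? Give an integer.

31

medications: 5 nullable (route, policy_no, dosage, refills, mrn — PK (medication_id) and explicit NOT NULL columns excluded).
prescriptions: 10 nullable (date, status, notes, code, dob, dosage, provider, value, duration, bed — PK (prescription_id) and explicit NOT NULL columns excluded).
patients: 4 nullable (name, value, room, severity — PK (patient_id) and explicit NOT NULL columns excluded).
visits: 5 nullable (result, severity, name, value, mrn — PK (visit_id) and explicit NOT NULL columns excluded).
procedures: 7 nullable (code, date, dosage, severity, specialty, refills, bed — PK (procedure_id) and explicit NOT NULL columns excluded).
Total: 5 + 10 + 4 + 5 + 7 = 31.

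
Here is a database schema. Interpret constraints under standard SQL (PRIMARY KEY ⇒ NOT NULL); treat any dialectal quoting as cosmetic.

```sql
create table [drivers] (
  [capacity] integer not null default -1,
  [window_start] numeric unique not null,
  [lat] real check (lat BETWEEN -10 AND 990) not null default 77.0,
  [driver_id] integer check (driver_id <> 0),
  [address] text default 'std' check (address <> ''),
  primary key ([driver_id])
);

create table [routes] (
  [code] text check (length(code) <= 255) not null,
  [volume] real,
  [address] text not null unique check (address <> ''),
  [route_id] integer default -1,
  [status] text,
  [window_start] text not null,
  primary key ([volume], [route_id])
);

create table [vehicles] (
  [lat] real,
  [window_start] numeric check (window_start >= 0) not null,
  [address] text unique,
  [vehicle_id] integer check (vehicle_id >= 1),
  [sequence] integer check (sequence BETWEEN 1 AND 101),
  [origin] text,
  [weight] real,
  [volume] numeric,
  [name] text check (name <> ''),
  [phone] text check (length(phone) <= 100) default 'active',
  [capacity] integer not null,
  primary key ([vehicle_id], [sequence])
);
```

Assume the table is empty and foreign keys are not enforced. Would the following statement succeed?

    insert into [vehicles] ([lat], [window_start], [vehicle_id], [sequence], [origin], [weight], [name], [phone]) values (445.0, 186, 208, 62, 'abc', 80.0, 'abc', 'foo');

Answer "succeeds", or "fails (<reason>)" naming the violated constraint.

fails (NOT NULL on capacity)

capacity is omitted from the column list and has no DEFAULT, so it would receive NULL.
But capacity is declared NOT NULL.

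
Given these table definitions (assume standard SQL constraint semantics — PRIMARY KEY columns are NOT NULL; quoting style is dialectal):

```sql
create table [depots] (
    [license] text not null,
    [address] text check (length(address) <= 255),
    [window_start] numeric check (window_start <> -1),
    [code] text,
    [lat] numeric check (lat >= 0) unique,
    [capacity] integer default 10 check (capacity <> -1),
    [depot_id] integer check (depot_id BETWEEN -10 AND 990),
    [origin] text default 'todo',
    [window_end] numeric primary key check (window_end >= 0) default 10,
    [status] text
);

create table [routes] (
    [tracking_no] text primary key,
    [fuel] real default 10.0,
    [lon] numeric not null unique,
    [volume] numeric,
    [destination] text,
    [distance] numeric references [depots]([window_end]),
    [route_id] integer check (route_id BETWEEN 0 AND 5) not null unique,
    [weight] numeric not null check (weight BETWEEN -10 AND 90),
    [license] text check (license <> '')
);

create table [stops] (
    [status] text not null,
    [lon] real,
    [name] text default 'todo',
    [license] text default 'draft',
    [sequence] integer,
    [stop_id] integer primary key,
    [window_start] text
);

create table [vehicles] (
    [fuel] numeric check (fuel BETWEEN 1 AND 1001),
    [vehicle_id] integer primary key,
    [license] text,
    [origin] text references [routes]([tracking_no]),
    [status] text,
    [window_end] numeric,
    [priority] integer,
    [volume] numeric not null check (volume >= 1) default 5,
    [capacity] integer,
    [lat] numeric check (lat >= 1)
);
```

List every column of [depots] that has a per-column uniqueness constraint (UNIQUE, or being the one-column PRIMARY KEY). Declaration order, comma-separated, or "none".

lat, window_end

- license: no UNIQUE or single-column PK constraint.
- address: no UNIQUE or single-column PK constraint.
- window_start: no UNIQUE or single-column PK constraint.
- code: no UNIQUE or single-column PK constraint.
- lat: declared UNIQUE → unique.
- capacity: no UNIQUE or single-column PK constraint.
- depot_id: no UNIQUE or single-column PK constraint.
- origin: no UNIQUE or single-column PK constraint.
- window_end: single-column PRIMARY KEY → unique.
- status: no UNIQUE or single-column PK constraint.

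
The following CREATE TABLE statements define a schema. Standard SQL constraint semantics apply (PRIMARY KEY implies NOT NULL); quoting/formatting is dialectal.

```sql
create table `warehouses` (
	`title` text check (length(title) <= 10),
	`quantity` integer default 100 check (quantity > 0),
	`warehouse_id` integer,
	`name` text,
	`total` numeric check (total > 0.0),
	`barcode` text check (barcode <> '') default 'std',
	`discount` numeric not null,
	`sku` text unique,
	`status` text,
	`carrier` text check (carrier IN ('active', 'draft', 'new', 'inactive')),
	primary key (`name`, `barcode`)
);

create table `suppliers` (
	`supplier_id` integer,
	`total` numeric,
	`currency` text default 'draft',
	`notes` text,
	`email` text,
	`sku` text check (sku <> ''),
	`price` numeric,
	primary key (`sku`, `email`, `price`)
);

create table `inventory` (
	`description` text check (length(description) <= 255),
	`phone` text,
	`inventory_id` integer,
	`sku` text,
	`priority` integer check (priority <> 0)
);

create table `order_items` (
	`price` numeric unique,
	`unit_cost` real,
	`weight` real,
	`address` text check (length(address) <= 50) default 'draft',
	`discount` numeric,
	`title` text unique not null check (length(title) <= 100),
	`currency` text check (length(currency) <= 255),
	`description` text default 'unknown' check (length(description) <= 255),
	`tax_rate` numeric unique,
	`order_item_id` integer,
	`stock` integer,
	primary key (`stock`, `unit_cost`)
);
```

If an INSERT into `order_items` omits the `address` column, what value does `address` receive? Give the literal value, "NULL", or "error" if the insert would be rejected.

address has an explicit DEFAULT 'draft'.
When the column is omitted from an INSERT, that default is used.

'draft'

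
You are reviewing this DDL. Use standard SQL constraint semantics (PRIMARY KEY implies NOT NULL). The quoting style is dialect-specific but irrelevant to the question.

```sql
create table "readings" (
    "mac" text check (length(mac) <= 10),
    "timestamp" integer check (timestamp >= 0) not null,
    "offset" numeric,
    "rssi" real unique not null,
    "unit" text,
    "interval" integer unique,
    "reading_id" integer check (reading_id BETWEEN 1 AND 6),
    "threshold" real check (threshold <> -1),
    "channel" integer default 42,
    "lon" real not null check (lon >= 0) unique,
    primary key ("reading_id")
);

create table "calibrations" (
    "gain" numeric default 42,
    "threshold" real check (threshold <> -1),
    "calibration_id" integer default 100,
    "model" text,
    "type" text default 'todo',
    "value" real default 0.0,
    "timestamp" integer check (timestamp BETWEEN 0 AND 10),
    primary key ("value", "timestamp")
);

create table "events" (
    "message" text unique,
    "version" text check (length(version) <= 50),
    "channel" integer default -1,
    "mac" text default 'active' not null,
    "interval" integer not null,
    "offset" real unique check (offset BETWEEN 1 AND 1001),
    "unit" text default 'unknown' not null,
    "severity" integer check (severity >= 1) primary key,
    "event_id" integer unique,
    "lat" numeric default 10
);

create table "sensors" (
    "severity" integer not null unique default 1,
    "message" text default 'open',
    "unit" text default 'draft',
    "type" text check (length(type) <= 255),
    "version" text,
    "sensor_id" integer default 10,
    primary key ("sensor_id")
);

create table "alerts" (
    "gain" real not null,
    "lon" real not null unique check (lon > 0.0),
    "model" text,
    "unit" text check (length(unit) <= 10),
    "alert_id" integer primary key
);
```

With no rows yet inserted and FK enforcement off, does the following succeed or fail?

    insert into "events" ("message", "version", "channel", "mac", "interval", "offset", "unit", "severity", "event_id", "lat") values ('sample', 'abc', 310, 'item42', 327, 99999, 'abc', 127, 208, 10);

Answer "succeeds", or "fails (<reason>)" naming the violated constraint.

The value 99999 for offset violates CHECK (offset BETWEEN 1 AND 1001).

fails (CHECK on offset)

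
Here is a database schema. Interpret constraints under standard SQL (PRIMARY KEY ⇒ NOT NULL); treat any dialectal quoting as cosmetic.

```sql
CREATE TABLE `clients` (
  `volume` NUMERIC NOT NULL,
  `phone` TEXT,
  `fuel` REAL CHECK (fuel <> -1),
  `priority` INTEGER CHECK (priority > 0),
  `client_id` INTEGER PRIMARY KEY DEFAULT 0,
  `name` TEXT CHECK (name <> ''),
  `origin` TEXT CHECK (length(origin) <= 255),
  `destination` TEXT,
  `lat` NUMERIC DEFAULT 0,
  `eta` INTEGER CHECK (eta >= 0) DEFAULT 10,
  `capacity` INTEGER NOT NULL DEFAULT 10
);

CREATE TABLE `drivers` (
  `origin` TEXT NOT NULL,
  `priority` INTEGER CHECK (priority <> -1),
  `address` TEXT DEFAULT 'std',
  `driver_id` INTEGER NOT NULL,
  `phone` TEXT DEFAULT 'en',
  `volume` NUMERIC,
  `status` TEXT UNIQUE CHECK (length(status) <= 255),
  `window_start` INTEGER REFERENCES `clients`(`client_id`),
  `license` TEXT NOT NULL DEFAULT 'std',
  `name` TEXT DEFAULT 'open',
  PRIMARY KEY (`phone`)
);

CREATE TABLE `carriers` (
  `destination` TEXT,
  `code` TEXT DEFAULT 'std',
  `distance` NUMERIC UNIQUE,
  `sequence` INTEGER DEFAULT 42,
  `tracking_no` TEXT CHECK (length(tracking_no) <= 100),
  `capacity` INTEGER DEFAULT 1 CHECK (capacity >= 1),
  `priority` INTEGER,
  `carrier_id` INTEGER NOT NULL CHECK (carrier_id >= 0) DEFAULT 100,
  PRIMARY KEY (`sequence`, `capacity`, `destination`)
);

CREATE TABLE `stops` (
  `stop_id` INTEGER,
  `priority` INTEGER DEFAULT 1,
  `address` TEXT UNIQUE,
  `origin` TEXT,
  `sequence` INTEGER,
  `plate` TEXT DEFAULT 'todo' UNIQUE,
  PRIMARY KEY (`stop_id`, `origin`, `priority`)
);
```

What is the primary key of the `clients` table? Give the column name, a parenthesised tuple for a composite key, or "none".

client_id is declared PRIMARY KEY inline on the column.

client_id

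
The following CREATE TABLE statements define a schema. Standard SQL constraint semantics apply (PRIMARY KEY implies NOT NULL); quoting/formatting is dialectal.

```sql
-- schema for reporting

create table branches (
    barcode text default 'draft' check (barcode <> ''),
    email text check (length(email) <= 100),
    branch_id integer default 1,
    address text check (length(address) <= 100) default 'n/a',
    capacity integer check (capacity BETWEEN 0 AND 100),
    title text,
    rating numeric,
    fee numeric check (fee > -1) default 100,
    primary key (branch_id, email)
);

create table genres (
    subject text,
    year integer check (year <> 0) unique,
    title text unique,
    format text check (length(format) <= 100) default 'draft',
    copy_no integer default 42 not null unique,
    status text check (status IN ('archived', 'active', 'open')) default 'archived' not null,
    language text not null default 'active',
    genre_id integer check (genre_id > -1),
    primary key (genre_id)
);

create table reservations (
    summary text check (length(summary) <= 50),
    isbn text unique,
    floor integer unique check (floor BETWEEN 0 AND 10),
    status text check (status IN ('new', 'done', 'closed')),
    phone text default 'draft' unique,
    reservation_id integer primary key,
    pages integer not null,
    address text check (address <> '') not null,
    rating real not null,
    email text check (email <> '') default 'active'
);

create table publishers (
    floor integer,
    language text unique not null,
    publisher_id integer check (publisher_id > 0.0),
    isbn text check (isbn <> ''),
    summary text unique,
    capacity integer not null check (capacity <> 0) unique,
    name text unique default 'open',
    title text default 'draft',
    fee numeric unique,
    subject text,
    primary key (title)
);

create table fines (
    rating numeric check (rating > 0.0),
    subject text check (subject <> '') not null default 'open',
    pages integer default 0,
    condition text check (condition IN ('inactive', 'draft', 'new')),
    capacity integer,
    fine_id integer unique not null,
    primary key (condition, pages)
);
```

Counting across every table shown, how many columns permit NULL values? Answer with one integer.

branches: 6 nullable (barcode, address, capacity, title, rating, fee — PK (branch_id, email) and explicit NOT NULL columns excluded).
genres: 4 nullable (subject, year, title, format — PK (genre_id) and explicit NOT NULL columns excluded).
reservations: 6 nullable (summary, isbn, floor, status, phone, email — PK (reservation_id) and explicit NOT NULL columns excluded).
publishers: 7 nullable (floor, publisher_id, isbn, summary, name, fee, subject — PK (title) and explicit NOT NULL columns excluded).
fines: 2 nullable (rating, capacity — PK (condition, pages) and explicit NOT NULL columns excluded).
Total: 6 + 4 + 6 + 7 + 2 = 25.

25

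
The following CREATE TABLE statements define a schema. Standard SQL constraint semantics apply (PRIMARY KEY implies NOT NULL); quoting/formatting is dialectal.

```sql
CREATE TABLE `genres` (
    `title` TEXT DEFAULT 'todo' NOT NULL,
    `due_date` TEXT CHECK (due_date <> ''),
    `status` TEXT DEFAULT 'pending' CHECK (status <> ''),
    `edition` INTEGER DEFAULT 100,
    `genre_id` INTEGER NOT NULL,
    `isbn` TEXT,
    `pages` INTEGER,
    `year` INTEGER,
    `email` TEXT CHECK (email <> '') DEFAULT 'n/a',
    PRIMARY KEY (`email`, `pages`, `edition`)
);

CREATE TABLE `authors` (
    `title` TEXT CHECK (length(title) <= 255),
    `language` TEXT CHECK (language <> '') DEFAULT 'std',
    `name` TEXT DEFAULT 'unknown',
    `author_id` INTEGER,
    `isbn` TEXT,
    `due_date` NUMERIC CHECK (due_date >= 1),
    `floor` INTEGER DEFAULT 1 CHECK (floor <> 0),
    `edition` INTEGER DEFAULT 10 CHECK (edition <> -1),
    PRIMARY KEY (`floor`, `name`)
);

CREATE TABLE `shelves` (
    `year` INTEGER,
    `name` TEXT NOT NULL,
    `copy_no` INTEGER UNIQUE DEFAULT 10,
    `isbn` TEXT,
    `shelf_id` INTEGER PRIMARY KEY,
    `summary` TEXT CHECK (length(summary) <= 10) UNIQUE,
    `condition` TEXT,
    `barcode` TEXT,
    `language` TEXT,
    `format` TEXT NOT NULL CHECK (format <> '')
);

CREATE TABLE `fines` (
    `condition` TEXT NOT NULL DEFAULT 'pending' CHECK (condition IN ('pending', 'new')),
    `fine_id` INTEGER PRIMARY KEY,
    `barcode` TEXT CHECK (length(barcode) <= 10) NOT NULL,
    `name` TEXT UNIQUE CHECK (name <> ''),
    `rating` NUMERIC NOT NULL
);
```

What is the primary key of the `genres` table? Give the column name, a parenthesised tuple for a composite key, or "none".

(email, pages, edition)

A table-level PRIMARY KEY clause names 3 columns: email, pages, edition.
This is a composite key — the combination is unique, not each column individually.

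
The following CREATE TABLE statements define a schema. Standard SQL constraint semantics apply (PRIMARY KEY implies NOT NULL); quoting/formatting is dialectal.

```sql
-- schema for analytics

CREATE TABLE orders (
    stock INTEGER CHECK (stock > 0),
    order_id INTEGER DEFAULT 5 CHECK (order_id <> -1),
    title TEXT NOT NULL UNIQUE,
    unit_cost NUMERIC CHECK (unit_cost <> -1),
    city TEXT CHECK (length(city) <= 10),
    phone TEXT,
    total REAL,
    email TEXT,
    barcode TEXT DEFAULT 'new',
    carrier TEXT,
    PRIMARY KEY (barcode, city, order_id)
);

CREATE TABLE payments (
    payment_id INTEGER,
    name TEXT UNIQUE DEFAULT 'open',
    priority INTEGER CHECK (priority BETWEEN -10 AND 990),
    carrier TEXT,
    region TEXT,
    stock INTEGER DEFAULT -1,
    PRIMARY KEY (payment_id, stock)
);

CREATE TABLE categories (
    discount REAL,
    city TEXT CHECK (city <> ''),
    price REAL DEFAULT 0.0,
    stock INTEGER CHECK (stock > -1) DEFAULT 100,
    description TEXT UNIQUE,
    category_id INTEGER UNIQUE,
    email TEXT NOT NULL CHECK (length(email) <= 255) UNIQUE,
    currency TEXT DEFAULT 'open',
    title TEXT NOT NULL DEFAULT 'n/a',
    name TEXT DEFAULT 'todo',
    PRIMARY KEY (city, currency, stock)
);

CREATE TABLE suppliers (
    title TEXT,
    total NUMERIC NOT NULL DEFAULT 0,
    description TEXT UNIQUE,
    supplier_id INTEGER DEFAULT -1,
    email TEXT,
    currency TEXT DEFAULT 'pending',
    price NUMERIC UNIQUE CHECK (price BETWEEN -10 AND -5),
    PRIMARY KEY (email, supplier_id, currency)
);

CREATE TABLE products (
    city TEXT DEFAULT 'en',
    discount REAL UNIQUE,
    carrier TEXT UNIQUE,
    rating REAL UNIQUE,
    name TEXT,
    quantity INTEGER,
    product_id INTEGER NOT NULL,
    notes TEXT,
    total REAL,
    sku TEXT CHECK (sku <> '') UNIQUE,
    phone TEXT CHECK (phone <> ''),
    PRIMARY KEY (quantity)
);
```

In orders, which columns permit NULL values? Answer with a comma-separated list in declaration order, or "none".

- stock: CHECK does not forbid NULL (a CHECK constraint passes when its expression is NULL) → nullable.
- order_id: part of the PRIMARY KEY, which implies NOT NULL → not nullable.
- title: declared NOT NULL → not nullable.
- unit_cost: CHECK does not forbid NULL (a CHECK constraint passes when its expression is NULL) → nullable.
- city: part of the PRIMARY KEY, which implies NOT NULL → not nullable.
- phone: no NOT NULL constraint applies → nullable.
- total: no NOT NULL constraint applies → nullable.
- email: no NOT NULL constraint applies → nullable.
- barcode: part of the PRIMARY KEY, which implies NOT NULL → not nullable.
- carrier: no NOT NULL constraint applies → nullable.

stock, unit_cost, phone, total, email, carrier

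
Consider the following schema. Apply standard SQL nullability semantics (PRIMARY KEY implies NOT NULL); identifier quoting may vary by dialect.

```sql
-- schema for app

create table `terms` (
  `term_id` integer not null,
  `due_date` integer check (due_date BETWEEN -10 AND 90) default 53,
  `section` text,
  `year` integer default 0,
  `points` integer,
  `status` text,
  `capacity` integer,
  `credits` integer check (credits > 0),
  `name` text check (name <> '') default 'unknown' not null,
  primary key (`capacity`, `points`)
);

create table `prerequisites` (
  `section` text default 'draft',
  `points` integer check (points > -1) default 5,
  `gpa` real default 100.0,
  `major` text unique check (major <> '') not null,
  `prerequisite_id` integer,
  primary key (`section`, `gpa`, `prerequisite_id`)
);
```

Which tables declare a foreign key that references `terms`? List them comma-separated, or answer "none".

none

No REFERENCES clause anywhere in the schema names terms.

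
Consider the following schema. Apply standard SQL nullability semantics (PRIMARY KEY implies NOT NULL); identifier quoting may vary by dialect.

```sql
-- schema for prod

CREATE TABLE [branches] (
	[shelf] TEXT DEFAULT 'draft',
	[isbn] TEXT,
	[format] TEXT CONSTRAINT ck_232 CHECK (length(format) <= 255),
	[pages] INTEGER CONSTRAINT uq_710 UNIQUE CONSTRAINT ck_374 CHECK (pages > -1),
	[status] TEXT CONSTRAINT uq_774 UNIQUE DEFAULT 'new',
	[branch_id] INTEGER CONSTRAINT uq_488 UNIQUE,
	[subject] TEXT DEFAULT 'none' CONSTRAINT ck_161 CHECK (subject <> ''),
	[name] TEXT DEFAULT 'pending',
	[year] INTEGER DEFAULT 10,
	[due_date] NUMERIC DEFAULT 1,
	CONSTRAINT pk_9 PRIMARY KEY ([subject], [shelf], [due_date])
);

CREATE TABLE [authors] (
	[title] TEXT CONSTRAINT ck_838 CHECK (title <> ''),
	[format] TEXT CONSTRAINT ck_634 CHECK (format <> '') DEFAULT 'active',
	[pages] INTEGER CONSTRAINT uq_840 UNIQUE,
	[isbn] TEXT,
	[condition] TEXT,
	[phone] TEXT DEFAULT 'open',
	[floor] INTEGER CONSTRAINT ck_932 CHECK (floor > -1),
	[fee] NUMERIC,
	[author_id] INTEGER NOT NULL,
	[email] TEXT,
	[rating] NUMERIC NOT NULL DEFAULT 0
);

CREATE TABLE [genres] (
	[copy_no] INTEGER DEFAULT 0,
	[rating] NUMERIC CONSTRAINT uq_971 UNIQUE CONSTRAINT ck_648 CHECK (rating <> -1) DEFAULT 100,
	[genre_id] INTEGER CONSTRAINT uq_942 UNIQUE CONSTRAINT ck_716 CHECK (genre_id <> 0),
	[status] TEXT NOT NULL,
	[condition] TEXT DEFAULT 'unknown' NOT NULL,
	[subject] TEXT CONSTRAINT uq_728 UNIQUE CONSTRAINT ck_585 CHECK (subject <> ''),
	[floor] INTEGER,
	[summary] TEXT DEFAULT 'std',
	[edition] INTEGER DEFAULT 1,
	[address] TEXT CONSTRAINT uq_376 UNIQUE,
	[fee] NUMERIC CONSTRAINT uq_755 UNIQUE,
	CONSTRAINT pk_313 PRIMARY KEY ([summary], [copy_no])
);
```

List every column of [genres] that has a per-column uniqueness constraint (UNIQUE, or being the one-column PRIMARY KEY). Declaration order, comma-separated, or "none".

rating, genre_id, subject, address, fee

- copy_no: part of a composite PRIMARY KEY — only the tuple is unique, not this column on its own.
- rating: declared UNIQUE → unique.
- genre_id: declared UNIQUE → unique.
- status: no UNIQUE or single-column PK constraint.
- condition: no UNIQUE or single-column PK constraint.
- subject: declared UNIQUE → unique.
- floor: no UNIQUE or single-column PK constraint.
- summary: part of a composite PRIMARY KEY — only the tuple is unique, not this column on its own.
- edition: no UNIQUE or single-column PK constraint.
- address: declared UNIQUE → unique.
- fee: declared UNIQUE → unique.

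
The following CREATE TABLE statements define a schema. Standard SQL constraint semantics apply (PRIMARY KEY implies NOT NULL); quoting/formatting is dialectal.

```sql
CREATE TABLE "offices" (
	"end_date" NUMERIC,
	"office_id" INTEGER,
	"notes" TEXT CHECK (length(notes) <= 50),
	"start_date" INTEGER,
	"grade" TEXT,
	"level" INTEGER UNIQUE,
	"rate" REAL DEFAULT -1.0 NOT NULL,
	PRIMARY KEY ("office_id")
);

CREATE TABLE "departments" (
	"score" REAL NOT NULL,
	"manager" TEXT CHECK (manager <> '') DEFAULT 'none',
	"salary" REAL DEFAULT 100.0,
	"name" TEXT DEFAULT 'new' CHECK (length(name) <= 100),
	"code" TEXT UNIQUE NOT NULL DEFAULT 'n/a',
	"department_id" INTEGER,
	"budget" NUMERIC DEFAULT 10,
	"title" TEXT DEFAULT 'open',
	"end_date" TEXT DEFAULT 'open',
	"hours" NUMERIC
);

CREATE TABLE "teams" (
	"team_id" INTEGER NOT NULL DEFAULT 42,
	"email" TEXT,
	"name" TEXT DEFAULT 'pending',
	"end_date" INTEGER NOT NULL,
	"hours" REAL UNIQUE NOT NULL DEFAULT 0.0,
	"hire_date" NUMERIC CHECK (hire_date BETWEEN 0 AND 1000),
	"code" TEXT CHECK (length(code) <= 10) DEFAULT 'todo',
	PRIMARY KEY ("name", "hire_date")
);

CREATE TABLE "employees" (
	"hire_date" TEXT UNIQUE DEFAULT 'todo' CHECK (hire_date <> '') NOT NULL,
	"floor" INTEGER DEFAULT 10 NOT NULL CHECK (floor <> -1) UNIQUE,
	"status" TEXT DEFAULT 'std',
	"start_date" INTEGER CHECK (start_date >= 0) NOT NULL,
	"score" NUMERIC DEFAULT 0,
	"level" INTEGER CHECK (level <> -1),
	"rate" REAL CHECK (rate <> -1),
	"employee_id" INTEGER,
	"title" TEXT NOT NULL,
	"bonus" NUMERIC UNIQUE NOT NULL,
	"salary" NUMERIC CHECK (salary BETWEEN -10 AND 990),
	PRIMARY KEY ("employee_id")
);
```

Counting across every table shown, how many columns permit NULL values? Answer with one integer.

offices: 5 nullable (end_date, notes, start_date, grade, level — PK (office_id) and explicit NOT NULL columns excluded).
departments: 8 nullable (manager, salary, name, department_id, budget, title, end_date, hours — PK none and explicit NOT NULL columns excluded).
teams: 2 nullable (email, code — PK (name, hire_date) and explicit NOT NULL columns excluded).
employees: 5 nullable (status, score, level, rate, salary — PK (employee_id) and explicit NOT NULL columns excluded).
Total: 5 + 8 + 2 + 5 = 20.

20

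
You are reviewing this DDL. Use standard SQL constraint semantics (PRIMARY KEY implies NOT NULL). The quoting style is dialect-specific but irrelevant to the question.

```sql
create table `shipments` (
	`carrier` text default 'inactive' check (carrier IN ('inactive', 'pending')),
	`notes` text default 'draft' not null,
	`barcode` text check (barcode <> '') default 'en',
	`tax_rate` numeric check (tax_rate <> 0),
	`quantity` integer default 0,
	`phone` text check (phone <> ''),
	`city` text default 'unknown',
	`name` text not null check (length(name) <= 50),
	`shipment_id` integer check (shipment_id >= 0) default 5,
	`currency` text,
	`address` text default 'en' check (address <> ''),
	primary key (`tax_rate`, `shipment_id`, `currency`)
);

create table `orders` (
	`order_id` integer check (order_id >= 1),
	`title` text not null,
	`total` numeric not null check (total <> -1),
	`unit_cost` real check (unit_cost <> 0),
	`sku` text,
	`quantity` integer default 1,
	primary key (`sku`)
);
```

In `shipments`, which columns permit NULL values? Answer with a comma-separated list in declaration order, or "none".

carrier, barcode, quantity, phone, city, address

- carrier: CHECK does not forbid NULL (a CHECK constraint passes when its expression is NULL) → nullable.
- notes: declared NOT NULL → not nullable.
- barcode: CHECK does not forbid NULL (a CHECK constraint passes when its expression is NULL) → nullable.
- tax_rate: part of the PRIMARY KEY, which implies NOT NULL → not nullable.
- quantity: DEFAULT only fills an omitted column; an explicit NULL is still allowed → nullable.
- phone: CHECK does not forbid NULL (a CHECK constraint passes when its expression is NULL) → nullable.
- city: DEFAULT only fills an omitted column; an explicit NULL is still allowed → nullable.
- name: declared NOT NULL → not nullable.
- shipment_id: part of the PRIMARY KEY, which implies NOT NULL → not nullable.
- currency: part of the PRIMARY KEY, which implies NOT NULL → not nullable.
- address: CHECK does not forbid NULL (a CHECK constraint passes when its expression is NULL) → nullable.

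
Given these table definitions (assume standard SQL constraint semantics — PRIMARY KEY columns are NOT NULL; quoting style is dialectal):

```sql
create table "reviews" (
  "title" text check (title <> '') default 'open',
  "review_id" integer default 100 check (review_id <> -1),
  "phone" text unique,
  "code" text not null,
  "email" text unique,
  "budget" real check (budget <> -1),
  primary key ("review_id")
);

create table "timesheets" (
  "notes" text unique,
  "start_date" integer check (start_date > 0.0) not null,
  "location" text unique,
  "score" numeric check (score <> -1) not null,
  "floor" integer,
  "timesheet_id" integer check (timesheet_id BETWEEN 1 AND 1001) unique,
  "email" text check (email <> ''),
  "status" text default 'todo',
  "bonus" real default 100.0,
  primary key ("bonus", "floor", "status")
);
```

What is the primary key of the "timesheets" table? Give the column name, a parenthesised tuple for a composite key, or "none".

A table-level PRIMARY KEY clause names 3 columns: bonus, floor, status.
This is a composite key — the combination is unique, not each column individually.

(bonus, floor, status)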